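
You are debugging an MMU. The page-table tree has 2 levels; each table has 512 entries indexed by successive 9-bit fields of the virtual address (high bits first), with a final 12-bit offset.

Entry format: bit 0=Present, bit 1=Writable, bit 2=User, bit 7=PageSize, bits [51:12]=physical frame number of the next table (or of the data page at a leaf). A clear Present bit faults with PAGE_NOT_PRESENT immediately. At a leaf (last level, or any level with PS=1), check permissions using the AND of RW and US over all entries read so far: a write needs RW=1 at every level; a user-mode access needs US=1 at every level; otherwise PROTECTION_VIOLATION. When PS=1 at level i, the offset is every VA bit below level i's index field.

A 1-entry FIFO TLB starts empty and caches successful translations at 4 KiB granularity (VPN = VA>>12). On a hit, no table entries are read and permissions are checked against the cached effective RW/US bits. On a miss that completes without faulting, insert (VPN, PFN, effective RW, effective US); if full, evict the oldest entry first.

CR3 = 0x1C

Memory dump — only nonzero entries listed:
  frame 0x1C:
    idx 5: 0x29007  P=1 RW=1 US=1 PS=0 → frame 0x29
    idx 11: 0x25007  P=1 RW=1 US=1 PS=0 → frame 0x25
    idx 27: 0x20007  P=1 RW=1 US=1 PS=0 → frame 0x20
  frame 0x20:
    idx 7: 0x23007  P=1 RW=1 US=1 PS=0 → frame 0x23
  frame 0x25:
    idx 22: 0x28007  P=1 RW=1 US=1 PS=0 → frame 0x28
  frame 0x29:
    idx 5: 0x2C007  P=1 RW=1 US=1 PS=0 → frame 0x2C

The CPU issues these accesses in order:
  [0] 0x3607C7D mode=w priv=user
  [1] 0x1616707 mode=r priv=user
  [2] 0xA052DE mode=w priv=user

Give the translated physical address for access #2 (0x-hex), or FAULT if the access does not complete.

Walk each access:
#0 VA=0x3607C7D (w,user):
  [0] read 0x1C idx=27: raw=0x20007 flags P=1 W=1 U=1 S=0
  [1] read 0x20 idx=7: raw=0x23007 flags P=1 W=1 U=1 S=0
  ⇒ phys 0x23C7D  [2 reads]
#1 VA=0x1616707 (r,user):
  [0] read 0x1C idx=11: raw=0x25007 flags P=1 W=1 U=1 S=0
  [1] read 0x25 idx=22: raw=0x28007 flags P=1 W=1 U=1 S=0
  ⇒ phys 0x28707  [2 reads]
#2 VA=0xA052DE (w,user):
  [0] read 0x1C idx=5: raw=0x29007 flags P=1 W=1 U=1 S=0
  [1] read 0x29 idx=5: raw=0x2C007 flags P=1 W=1 U=1 S=0
  ⇒ phys 0x2C2DE  [2 reads]

Access #2 PA: 0x2C2DE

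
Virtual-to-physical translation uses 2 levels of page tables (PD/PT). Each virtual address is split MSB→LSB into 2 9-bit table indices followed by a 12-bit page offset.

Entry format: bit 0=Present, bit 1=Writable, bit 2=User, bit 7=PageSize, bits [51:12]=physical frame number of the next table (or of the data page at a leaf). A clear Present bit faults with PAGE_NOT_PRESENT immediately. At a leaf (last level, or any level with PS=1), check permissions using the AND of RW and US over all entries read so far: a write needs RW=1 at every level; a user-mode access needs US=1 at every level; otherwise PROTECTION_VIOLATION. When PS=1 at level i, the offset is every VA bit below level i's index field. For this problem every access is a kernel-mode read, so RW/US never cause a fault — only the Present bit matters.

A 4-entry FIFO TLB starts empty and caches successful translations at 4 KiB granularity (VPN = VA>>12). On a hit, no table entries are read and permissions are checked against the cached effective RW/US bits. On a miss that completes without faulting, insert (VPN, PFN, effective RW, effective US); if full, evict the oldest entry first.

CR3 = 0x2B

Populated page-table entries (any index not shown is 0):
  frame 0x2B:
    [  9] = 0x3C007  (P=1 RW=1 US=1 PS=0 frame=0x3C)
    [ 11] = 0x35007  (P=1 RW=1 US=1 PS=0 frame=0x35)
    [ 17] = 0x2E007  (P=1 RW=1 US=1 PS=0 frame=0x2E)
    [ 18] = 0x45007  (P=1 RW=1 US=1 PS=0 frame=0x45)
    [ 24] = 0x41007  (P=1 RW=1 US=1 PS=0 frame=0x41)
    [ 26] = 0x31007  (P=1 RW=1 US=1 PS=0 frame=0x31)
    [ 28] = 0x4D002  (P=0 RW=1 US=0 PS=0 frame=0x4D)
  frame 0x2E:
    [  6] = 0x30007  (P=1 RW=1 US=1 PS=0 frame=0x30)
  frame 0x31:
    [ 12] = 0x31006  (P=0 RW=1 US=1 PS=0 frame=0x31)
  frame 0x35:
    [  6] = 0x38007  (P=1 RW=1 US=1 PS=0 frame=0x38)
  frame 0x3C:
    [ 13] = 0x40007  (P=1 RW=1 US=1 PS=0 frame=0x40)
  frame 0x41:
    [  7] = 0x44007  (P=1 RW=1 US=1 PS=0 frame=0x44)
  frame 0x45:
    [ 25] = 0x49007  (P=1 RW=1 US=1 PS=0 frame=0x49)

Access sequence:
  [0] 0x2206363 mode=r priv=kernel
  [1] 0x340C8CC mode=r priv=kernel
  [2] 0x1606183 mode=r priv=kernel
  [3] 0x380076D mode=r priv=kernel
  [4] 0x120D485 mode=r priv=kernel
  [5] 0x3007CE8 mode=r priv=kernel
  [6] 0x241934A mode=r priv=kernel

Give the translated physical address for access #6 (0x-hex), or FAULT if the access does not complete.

Per-access translation:
#0 VA=0x2206363 (r,kernel):
  L0: frame=0x2B idx=17 entry=0x2E007 [P=1 RW=1 US=1 PS=0]
  L1: frame=0x2E idx=6 entry=0x30007 [P=1 RW=1 US=1 PS=0]
  → PA=0x30363  (2 entries read)
#1 VA=0x340C8CC (r,kernel):
  L0: frame=0x2B idx=26 entry=0x31007 [P=1 RW=1 US=1 PS=0]
  L1: frame=0x31 idx=12 entry=0x31006 [P=0 RW=1 US=1 PS=0]
  ✗ PAGE_NOT_PRESENT  [2 reads]
#2 VA=0x1606183 (r,kernel):
  L0: frame=0x2B idx=11 entry=0x35007 [P=1 RW=1 US=1 PS=0]
  L1: frame=0x35 idx=6 entry=0x38007 [P=1 RW=1 US=1 PS=0]
  → PA=0x38183  (2 entries read)
#3 VA=0x380076D (r,kernel):
  L0: frame=0x2B idx=28 entry=0x4D002 [P=0 RW=1 US=0 PS=0]
  ✗ PAGE_NOT_PRESENT  [1 reads]
#4 VA=0x120D485 (r,kernel):
  L0: frame=0x2B idx=9 entry=0x3C007 [P=1 RW=1 US=1 PS=0]
  L1: frame=0x3C idx=13 entry=0x40007 [P=1 RW=1 US=1 PS=0]
  → PA=0x40485  (2 entries read)
#5 VA=0x3007CE8 (r,kernel):
  L0: frame=0x2B idx=24 entry=0x41007 [P=1 RW=1 US=1 PS=0]
  L1: frame=0x41 idx=7 entry=0x44007 [P=1 RW=1 US=1 PS=0]
  → PA=0x44CE8  (2 entries read)
#6 VA=0x241934A (r,kernel):
  L0: frame=0x2B idx=18 entry=0x45007 [P=1 RW=1 US=1 PS=0]
  L1: frame=0x45 idx=25 entry=0x49007 [P=1 RW=1 US=1 PS=0]
  → PA=0x4934A  (2 entries read)

Access #6 PA: 0x4934A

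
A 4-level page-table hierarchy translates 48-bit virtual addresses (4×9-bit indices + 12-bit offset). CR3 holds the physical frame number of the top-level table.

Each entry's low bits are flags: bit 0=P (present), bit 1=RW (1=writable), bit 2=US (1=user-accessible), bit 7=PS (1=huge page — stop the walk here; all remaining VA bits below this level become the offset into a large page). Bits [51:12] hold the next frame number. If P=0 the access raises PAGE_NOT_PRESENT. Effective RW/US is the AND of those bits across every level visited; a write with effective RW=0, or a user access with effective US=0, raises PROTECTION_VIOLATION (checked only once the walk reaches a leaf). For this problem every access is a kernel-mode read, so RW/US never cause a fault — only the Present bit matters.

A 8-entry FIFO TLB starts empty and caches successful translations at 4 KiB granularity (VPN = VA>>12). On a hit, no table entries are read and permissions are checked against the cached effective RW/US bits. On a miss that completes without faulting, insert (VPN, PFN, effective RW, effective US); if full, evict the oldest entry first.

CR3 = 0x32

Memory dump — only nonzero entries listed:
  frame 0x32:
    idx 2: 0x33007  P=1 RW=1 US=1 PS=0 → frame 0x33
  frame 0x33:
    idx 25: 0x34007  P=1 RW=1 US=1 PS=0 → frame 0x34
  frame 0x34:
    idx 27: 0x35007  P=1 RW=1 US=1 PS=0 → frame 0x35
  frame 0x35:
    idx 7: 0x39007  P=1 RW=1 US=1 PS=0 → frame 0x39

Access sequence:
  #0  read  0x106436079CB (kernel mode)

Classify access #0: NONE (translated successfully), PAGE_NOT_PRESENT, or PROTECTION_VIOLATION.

Walk each access:
#0 VA=0x106436079CB (r,kernel):
  lvl0: tbl 0x32, slot 2 ⇒ 0x33007 (P1/RW1/US1/PS0)
  lvl1: tbl 0x33, slot 25 ⇒ 0x34007 (P1/RW1/US1/PS0)
  lvl2: tbl 0x34, slot 27 ⇒ 0x35007 (P1/RW1/US1/PS0)
  lvl3: tbl 0x35, slot 7 ⇒ 0x39007 (P1/RW1/US1/PS0)
  → PA=0x399CB  (4 entries read)

Access #0 fault: NONE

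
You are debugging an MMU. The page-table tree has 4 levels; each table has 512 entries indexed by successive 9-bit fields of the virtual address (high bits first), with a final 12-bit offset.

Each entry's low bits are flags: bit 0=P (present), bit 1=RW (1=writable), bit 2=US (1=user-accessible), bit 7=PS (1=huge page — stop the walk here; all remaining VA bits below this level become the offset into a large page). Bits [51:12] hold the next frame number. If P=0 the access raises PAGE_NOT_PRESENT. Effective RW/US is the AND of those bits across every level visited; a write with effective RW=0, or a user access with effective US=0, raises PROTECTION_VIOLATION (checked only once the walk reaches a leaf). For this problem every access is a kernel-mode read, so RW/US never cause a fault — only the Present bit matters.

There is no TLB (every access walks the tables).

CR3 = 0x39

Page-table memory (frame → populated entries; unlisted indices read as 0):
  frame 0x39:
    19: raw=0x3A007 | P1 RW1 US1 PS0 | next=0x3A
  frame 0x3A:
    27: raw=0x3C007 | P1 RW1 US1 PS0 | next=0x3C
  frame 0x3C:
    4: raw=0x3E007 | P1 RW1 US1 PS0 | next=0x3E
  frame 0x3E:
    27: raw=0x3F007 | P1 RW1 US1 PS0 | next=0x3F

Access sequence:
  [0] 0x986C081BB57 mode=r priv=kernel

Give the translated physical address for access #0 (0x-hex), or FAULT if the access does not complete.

Per-access translation:
#0 VA=0x986C081BB57 (r,kernel):
  L0: frame=0x39 idx=19 entry=0x3A007 [P=1 RW=1 US=1 PS=0]
  L1: frame=0x3A idx=27 entry=0x3C007 [P=1 RW=1 US=1 PS=0]
  L2: frame=0x3C idx=4 entry=0x3E007 [P=1 RW=1 US=1 PS=0]
  L3: frame=0x3E idx=27 entry=0x3F007 [P=1 RW=1 US=1 PS=0]
  ⇒ phys 0x3FB57  [4 reads]

Access #0 PA: 0x3FB57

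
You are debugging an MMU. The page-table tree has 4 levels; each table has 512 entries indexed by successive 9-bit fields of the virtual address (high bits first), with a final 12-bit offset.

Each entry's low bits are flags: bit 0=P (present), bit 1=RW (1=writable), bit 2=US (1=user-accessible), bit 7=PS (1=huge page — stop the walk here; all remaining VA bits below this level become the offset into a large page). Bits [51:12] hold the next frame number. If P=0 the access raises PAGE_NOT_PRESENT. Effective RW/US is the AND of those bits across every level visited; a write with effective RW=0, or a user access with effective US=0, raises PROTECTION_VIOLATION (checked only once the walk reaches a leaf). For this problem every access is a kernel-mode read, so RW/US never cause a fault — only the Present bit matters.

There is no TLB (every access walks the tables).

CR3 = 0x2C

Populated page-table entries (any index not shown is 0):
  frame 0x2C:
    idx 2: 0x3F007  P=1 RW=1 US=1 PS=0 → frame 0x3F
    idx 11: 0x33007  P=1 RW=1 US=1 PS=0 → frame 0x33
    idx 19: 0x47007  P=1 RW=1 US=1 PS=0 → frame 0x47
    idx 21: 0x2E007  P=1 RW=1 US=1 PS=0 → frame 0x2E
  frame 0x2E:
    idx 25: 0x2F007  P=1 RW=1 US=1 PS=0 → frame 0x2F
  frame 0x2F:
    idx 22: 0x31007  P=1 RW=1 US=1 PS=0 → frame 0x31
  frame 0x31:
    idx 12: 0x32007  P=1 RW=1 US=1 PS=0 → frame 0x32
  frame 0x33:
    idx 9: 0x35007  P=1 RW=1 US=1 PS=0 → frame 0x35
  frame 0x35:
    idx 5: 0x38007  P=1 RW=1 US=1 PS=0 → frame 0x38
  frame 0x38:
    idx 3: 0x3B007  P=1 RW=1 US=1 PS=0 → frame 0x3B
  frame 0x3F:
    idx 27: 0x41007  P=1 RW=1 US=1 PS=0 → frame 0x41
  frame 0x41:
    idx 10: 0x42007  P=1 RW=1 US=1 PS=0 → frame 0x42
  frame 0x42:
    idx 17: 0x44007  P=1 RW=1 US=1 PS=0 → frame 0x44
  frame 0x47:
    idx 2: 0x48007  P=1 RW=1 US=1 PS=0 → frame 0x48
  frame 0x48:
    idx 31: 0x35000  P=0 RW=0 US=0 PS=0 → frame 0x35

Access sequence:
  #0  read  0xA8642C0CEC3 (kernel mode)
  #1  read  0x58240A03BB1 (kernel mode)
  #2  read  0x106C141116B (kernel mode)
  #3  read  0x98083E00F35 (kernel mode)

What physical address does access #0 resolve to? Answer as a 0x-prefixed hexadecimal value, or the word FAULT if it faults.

Walk each access:
#0 VA=0xA8642C0CEC3 (r,kernel):
  lvl0: tbl 0x2C, slot 21 ⇒ 0x2E007 (P1/RW1/US1/PS0)
  lvl1: tbl 0x2E, slot 25 ⇒ 0x2F007 (P1/RW1/US1/PS0)
  lvl2: tbl 0x2F, slot 22 ⇒ 0x31007 (P1/RW1/US1/PS0)
  lvl3: tbl 0x31, slot 12 ⇒ 0x32007 (P1/RW1/US1/PS0)
  → PA=0x32EC3  (4 entries read)
#1 VA=0x58240A03BB1 (r,kernel):
  lvl0: tbl 0x2C, slot 11 ⇒ 0x33007 (P1/RW1/US1/PS0)
  lvl1: tbl 0x33, slot 9 ⇒ 0x35007 (P1/RW1/US1/PS0)
  lvl2: tbl 0x35, slot 5 ⇒ 0x38007 (P1/RW1/US1/PS0)
  lvl3: tbl 0x38, slot 3 ⇒ 0x3B007 (P1/RW1/US1/PS0)
  → PA=0x3BBB1  (4 entries read)
#2 VA=0x106C141116B (r,kernel):
  lvl0: tbl 0x2C, slot 2 ⇒ 0x3F007 (P1/RW1/US1/PS0)
  lvl1: tbl 0x3F, slot 27 ⇒ 0x41007 (P1/RW1/US1/PS0)
  lvl2: tbl 0x41, slot 10 ⇒ 0x42007 (P1/RW1/US1/PS0)
  lvl3: tbl 0x42, slot 17 ⇒ 0x44007 (P1/RW1/US1/PS0)
  → PA=0x4416B  (4 entries read)
#3 VA=0x98083E00F35 (r,kernel):
  lvl0: tbl 0x2C, slot 19 ⇒ 0x47007 (P1/RW1/US1/PS0)
  lvl1: tbl 0x47, slot 2 ⇒ 0x48007 (P1/RW1/US1/PS0)
  lvl2: tbl 0x48, slot 31 ⇒ 0x35000 (P0/RW0/US0/PS0)
  ⇒ fault: PAGE_NOT_PRESENT  — 3 lookups

Access #0 PA: 0x32EC3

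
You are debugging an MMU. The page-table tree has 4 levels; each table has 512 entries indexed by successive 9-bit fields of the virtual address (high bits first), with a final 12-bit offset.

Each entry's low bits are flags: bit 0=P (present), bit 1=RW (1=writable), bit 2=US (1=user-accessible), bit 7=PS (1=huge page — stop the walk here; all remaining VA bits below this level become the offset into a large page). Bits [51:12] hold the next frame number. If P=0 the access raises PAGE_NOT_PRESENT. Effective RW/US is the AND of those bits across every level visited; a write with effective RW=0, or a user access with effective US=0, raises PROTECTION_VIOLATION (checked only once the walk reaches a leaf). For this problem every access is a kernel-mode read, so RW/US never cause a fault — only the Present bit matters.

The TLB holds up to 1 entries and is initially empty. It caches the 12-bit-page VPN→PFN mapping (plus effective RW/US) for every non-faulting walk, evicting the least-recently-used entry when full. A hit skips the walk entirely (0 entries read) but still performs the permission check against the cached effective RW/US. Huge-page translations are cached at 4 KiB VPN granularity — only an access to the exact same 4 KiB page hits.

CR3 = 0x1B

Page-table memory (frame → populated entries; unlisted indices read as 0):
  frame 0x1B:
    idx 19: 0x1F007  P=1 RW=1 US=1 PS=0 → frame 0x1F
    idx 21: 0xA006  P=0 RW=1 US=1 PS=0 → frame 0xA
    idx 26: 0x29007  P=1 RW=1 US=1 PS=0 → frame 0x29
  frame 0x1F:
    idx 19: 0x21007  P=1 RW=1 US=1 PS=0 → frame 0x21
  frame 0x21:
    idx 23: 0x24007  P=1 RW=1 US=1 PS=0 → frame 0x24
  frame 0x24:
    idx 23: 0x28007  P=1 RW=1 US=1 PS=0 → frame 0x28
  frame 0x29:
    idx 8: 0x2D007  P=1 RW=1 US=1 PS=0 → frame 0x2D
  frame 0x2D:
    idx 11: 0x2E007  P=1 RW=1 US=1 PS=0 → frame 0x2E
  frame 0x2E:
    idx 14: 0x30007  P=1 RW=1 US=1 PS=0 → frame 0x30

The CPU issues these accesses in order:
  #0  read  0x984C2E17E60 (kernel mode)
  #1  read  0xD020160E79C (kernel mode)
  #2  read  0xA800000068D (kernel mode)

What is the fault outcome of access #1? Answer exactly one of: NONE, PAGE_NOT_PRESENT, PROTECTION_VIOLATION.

Trace:
#0 VA=0x984C2E17E60 (r,kernel):
  L0 @0x1B[19] → 0x1F007  P=1,RW=1,US=1,PS=0
  L1 @0x1F[19] → 0x21007  P=1,RW=1,US=1,PS=0
  L2 @0x21[23] → 0x24007  P=1,RW=1,US=1,PS=0
  L3 @0x24[23] → 0x28007  P=1,RW=1,US=1,PS=0
  ⇒ phys 0x28E60  [4 reads]
#1 VA=0xD020160E79C (r,kernel):
  L0 @0x1B[26] → 0x29007  P=1,RW=1,US=1,PS=0
  L1 @0x29[8] → 0x2D007  P=1,RW=1,US=1,PS=0
  L2 @0x2D[11] → 0x2E007  P=1,RW=1,US=1,PS=0
  L3 @0x2E[14] → 0x30007  P=1,RW=1,US=1,PS=0
  ⇒ phys 0x3079C  [4 reads]
#2 VA=0xA800000068D (r,kernel):
  L0 @0x1B[21] → 0xA006  P=0,RW=1,US=1,PS=0
  ✗ PAGE_NOT_PRESENT  [1 reads]

Access #1 fault: NONE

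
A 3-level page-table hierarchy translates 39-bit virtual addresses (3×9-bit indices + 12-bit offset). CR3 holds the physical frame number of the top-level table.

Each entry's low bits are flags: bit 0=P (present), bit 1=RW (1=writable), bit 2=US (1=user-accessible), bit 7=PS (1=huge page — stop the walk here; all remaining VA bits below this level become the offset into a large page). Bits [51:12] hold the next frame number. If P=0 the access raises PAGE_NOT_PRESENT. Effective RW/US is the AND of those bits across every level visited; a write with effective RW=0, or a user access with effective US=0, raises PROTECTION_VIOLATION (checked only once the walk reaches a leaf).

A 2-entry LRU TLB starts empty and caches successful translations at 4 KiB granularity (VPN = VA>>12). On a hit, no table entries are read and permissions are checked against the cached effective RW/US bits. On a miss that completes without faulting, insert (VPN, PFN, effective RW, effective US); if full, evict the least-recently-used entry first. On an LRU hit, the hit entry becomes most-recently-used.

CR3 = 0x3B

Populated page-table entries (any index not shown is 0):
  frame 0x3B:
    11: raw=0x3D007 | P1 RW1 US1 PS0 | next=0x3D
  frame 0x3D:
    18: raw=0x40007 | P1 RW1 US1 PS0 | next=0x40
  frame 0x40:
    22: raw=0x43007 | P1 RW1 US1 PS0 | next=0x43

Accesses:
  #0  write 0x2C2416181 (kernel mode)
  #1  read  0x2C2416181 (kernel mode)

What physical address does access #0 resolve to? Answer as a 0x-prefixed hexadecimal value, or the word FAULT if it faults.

Per-access translation:
#0 VA=0x2C2416181 (w,kernel):
  L0: frame=0x3B idx=11 entry=0x3D007 [P=1 RW=1 US=1 PS=0]
  L1: frame=0x3D idx=18 entry=0x40007 [P=1 RW=1 US=1 PS=0]
  L2: frame=0x40 idx=22 entry=0x43007 [P=1 RW=1 US=1 PS=0]
  → PA=0x43181  (3 entries read)
#1 VA=0x2C2416181 (r,kernel):
  TLB hit vpn=0x2C2416 → PA=0x43181

Access #0 PA: 0x43181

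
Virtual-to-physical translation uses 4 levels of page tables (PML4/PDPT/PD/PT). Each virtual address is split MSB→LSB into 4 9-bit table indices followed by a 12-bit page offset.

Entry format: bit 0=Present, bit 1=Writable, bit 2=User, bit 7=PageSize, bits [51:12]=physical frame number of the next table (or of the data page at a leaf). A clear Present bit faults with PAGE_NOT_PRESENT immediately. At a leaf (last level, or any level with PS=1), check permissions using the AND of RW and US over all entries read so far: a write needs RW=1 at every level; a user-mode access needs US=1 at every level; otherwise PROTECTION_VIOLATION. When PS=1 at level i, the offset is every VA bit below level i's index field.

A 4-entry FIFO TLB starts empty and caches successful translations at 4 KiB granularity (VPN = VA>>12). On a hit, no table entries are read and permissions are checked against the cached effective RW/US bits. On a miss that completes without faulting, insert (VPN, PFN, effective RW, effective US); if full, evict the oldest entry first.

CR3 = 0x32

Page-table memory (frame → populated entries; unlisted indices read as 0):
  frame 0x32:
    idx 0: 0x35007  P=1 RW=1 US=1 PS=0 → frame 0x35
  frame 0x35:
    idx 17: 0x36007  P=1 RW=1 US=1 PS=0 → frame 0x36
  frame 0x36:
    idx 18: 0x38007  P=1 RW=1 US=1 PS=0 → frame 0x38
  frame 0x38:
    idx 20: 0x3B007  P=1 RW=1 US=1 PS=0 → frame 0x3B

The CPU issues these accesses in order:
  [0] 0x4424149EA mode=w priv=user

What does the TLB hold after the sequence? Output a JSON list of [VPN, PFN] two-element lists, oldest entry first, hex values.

Walk each access:
#0 VA=0x4424149EA (w,user):
  L0 @0x32[0] → 0x35007  P=1,RW=1,US=1,PS=0
  L1 @0x35[17] → 0x36007  P=1,RW=1,US=1,PS=0
  L2 @0x36[18] → 0x38007  P=1,RW=1,US=1,PS=0
  L3 @0x38[20] → 0x3B007  P=1,RW=1,US=1,PS=0
  → PA=0x3B9EA  (4 entries read)

TLB: [["0x442414", "0x3B"]]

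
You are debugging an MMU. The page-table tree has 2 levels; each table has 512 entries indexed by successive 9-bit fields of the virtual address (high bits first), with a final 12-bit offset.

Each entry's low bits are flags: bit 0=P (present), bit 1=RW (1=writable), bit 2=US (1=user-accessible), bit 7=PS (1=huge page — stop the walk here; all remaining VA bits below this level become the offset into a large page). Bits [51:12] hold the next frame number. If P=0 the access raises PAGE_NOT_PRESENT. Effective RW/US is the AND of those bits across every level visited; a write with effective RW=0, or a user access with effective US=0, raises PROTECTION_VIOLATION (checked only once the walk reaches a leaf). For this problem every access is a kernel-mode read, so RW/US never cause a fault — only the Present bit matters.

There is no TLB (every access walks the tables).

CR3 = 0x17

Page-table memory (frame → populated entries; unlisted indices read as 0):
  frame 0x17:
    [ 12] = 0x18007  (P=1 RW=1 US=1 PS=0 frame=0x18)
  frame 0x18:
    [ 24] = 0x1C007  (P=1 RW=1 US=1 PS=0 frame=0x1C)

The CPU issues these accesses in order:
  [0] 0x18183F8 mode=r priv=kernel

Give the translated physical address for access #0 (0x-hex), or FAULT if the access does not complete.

Walk each access:
#0 VA=0x18183F8 (r,kernel):
  L0: frame=0x17 idx=12 entry=0x18007 [P=1 RW=1 US=1 PS=0]
  L1: frame=0x18 idx=24 entry=0x1C007 [P=1 RW=1 US=1 PS=0]
  ⇒ phys 0x1C3F8  [2 reads]

Access #0 PA: 0x1C3F8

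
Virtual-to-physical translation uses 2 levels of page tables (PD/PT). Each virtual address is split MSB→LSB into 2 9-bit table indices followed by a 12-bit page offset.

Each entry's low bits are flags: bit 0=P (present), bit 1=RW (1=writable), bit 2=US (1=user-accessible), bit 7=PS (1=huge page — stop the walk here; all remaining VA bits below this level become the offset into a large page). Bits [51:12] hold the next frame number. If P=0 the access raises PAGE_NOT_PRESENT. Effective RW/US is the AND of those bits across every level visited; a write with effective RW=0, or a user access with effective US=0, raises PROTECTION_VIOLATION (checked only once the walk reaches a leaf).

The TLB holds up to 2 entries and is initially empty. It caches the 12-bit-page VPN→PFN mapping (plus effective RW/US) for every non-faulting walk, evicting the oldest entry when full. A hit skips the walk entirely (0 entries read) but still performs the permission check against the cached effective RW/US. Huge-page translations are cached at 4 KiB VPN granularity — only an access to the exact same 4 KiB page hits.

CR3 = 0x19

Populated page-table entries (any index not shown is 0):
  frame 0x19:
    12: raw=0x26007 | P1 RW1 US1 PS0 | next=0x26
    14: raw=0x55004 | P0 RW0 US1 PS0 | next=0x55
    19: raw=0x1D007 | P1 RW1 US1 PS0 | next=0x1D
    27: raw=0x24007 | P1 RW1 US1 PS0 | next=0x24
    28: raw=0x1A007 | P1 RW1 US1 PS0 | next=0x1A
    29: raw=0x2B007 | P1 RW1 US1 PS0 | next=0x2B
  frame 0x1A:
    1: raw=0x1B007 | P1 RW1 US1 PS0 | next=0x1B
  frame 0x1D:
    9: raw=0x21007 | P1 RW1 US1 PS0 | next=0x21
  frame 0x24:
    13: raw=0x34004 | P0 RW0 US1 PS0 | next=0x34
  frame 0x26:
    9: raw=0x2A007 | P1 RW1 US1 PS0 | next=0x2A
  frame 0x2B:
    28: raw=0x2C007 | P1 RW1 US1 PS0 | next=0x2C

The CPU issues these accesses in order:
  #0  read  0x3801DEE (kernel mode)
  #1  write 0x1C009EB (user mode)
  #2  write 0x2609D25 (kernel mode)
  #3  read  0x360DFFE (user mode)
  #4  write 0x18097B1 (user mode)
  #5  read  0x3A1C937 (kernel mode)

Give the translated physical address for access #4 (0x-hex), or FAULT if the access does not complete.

Walk each access:
#0 VA=0x3801DEE (r,kernel):
  [0] read 0x19 idx=28: raw=0x1A007 flags P=1 W=1 U=1 S=0
  [1] read 0x1A idx=1: raw=0x1B007 flags P=1 W=1 U=1 S=0
  → PA=0x1BDEE  (2 entries read)
#1 VA=0x1C009EB (w,user):
  [0] read 0x19 idx=14: raw=0x55004 flags P=0 W=0 U=1 S=0
  ⇒ fault: PAGE_NOT_PRESENT  — 1 lookups
#2 VA=0x2609D25 (w,kernel):
  [0] read 0x19 idx=19: raw=0x1D007 flags P=1 W=1 U=1 S=0
  [1] read 0x1D idx=9: raw=0x21007 flags P=1 W=1 U=1 S=0
  → PA=0x21D25  (2 entries read)
#3 VA=0x360DFFE (r,user):
  [0] read 0x19 idx=27: raw=0x24007 flags P=1 W=1 U=1 S=0
  [1] read 0x24 idx=13: raw=0x34004 flags P=0 W=0 U=1 S=0
  ⇒ fault: PAGE_NOT_PRESENT  — 2 lookups
#4 VA=0x18097B1 (w,user):
  [0] read 0x19 idx=12: raw=0x26007 flags P=1 W=1 U=1 S=0
  [1] read 0x26 idx=9: raw=0x2A007 flags P=1 W=1 U=1 S=0
  → PA=0x2A7B1  (2 entries read)
#5 VA=0x3A1C937 (r,kernel):
  [0] read 0x19 idx=29: raw=0x2B007 flags P=1 W=1 U=1 S=0
  [1] read 0x2B idx=28: raw=0x2C007 flags P=1 W=1 U=1 S=0
  → PA=0x2C937  (2 entries read)

Access #4 PA: 0x2A7B1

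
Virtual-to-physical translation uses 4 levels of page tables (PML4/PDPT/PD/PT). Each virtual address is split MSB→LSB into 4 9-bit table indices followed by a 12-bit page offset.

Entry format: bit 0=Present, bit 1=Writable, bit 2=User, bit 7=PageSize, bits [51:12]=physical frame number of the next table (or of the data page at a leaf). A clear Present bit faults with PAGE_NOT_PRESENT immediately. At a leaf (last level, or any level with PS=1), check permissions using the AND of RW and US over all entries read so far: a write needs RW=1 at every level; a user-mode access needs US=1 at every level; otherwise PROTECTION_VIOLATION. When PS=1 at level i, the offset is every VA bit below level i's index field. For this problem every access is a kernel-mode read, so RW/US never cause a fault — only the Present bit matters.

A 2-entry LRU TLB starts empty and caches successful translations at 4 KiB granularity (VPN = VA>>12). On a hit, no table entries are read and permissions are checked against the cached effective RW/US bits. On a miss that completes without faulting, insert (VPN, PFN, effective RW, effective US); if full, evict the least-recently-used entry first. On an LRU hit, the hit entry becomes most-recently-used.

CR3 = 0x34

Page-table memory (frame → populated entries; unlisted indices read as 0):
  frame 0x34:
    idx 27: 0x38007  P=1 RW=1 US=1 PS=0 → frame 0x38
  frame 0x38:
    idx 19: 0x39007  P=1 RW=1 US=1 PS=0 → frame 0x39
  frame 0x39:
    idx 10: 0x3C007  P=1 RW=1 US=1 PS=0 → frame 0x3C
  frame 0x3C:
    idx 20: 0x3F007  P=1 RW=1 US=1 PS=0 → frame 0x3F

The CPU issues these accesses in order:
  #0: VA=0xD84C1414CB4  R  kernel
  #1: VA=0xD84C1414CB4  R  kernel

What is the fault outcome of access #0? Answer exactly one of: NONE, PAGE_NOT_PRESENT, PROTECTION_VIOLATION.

Trace:
#0 VA=0xD84C1414CB4 (r,kernel):
  [0] read 0x34 idx=27: raw=0x38007 flags P=1 W=1 U=1 S=0
  [1] read 0x38 idx=19: raw=0x39007 flags P=1 W=1 U=1 S=0
  [2] read 0x39 idx=10: raw=0x3C007 flags P=1 W=1 U=1 S=0
  [3] read 0x3C idx=20: raw=0x3F007 flags P=1 W=1 U=1 S=0
  ⇒ phys 0x3FCB4  [4 reads]
#1 VA=0xD84C1414CB4 (r,kernel):
  TLB hit vpn=0xD84C1414 → PA=0x3FCB4

Access #0 fault: NONE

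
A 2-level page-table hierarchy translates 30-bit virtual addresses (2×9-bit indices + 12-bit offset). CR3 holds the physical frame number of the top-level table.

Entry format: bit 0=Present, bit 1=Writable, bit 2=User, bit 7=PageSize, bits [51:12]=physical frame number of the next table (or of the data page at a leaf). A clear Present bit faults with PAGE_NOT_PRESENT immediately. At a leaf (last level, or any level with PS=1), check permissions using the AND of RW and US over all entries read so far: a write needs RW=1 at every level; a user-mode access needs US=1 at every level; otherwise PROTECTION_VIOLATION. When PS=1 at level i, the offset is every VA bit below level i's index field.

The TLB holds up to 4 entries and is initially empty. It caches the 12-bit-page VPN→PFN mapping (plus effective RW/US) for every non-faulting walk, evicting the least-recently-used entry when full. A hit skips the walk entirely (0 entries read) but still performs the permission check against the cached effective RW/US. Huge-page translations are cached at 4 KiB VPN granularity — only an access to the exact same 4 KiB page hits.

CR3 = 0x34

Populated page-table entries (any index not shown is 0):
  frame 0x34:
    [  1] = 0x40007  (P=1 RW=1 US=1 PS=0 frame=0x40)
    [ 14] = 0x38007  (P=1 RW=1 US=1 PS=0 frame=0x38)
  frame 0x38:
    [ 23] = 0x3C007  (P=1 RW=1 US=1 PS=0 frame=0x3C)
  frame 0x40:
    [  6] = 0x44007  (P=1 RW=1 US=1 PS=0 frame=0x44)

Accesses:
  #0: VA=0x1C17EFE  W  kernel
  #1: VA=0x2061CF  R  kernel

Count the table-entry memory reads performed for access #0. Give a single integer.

Trace:
#0 VA=0x1C17EFE (w,kernel):
  lvl0: tbl 0x34, slot 14 ⇒ 0x38007 (P1/RW1/US1/PS0)
  lvl1: tbl 0x38, slot 23 ⇒ 0x3C007 (P1/RW1/US1/PS0)
  → PA=0x3CEFE  (2 entries read)
#1 VA=0x2061CF (r,kernel):
  lvl0: tbl 0x34, slot 1 ⇒ 0x40007 (P1/RW1/US1/PS0)
  lvl1: tbl 0x40, slot 6 ⇒ 0x44007 (P1/RW1/US1/PS0)
  → PA=0x441CF  (2 entries read)

Entries read for #0: 2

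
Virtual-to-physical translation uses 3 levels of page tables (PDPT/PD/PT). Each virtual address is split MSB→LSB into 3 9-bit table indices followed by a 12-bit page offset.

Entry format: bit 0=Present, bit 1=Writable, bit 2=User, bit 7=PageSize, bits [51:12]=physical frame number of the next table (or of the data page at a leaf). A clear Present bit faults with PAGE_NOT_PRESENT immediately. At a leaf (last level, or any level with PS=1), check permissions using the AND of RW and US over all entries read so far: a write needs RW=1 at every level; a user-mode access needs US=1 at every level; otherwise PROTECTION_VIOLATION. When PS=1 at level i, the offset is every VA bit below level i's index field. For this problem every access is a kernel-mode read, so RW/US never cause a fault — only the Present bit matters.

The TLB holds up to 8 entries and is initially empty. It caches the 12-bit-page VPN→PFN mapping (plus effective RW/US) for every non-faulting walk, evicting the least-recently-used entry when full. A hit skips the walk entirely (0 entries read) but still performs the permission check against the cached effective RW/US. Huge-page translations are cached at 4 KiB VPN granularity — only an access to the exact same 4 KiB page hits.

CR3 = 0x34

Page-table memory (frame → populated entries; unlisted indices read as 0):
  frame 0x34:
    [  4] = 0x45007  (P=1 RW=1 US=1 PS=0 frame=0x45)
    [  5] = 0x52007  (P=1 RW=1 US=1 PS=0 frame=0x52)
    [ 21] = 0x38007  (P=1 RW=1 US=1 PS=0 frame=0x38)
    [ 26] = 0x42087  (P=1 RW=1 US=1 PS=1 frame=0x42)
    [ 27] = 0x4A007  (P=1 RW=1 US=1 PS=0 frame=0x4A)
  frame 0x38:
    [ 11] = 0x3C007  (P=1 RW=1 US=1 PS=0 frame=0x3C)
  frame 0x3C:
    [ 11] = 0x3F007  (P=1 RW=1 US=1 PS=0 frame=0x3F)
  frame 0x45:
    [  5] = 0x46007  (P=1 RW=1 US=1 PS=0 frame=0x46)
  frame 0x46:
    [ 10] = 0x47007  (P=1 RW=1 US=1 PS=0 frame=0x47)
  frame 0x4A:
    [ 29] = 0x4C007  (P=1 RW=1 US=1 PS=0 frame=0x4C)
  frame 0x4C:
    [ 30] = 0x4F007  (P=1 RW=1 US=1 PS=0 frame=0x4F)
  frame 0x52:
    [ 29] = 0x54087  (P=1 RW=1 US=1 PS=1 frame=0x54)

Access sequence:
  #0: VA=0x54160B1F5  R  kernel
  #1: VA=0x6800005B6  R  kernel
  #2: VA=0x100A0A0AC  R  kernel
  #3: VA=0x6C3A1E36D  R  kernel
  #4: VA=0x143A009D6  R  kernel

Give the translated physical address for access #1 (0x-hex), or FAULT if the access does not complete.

Walk each access:
#0 VA=0x54160B1F5 (r,kernel):
  L0: frame=0x34 idx=21 entry=0x38007 [P=1 RW=1 US=1 PS=0]
  L1: frame=0x38 idx=11 entry=0x3C007 [P=1 RW=1 US=1 PS=0]
  L2: frame=0x3C idx=11 entry=0x3F007 [P=1 RW=1 US=1 PS=0]
  → PA=0x3F1F5  (3 entries read)
#1 VA=0x6800005B6 (r,kernel):
  L0: frame=0x34 idx=26 entry=0x42087 [P=1 RW=1 US=1 PS=1]
  → PA=0x425B6 (huge @L0)  (1 entries read)
#2 VA=0x100A0A0AC (r,kernel):
  L0: frame=0x34 idx=4 entry=0x45007 [P=1 RW=1 US=1 PS=0]
  L1: frame=0x45 idx=5 entry=0x46007 [P=1 RW=1 US=1 PS=0]
  L2: frame=0x46 idx=10 entry=0x47007 [P=1 RW=1 US=1 PS=0]
  → PA=0x470AC  (3 entries read)
#3 VA=0x6C3A1E36D (r,kernel):
  L0: frame=0x34 idx=27 entry=0x4A007 [P=1 RW=1 US=1 PS=0]
  L1: frame=0x4A idx=29 entry=0x4C007 [P=1 RW=1 US=1 PS=0]
  L2: frame=0x4C idx=30 entry=0x4F007 [P=1 RW=1 US=1 PS=0]
  → PA=0x4F36D  (3 entries read)
#4 VA=0x143A009D6 (r,kernel):
  L0: frame=0x34 idx=5 entry=0x52007 [P=1 RW=1 US=1 PS=0]
  L1: frame=0x52 idx=29 entry=0x54087 [P=1 RW=1 US=1 PS=1]
  → PA=0x549D6 (huge @L1)  (2 entries read)

Access #1 PA: 0x425B6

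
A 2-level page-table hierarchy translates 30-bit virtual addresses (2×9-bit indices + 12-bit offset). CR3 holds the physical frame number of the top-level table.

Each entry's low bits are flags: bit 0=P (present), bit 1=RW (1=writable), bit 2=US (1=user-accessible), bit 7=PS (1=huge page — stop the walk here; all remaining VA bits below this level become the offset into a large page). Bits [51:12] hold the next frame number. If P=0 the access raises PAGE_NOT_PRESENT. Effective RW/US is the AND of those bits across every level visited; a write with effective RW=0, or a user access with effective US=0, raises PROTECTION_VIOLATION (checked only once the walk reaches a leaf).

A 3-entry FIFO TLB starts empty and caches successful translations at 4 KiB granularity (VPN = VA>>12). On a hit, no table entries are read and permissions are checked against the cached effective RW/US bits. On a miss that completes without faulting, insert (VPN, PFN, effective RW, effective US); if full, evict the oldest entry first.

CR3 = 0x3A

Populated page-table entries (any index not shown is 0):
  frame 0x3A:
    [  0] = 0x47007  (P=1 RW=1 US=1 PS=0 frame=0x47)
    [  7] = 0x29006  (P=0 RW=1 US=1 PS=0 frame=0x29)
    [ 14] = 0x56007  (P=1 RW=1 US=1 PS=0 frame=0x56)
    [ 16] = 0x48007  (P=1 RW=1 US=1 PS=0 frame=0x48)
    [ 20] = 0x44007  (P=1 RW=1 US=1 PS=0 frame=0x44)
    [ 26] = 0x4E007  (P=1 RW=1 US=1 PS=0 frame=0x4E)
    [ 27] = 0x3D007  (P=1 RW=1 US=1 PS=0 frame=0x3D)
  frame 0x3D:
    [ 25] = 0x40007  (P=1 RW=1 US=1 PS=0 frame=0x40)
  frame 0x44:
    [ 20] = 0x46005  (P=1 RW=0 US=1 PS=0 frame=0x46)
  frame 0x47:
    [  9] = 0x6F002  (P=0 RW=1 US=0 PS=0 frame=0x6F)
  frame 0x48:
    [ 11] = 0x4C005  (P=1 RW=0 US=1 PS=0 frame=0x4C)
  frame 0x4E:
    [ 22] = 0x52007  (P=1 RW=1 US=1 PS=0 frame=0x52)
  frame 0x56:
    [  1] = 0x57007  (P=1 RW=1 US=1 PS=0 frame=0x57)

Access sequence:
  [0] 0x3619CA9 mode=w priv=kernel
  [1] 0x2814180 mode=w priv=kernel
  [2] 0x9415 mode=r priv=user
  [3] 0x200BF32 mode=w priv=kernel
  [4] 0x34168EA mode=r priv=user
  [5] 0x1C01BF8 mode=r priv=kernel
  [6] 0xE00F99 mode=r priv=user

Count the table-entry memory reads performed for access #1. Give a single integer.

Walk each access:
#0 VA=0x3619CA9 (w,kernel):
  L0: frame=0x3A idx=27 entry=0x3D007 [P=1 RW=1 US=1 PS=0]
  L1: frame=0x3D idx=25 entry=0x40007 [P=1 RW=1 US=1 PS=0]
  → PA=0x40CA9  (2 entries read)
#1 VA=0x2814180 (w,kernel):
  L0: frame=0x3A idx=20 entry=0x44007 [P=1 RW=1 US=1 PS=0]
  L1: frame=0x44 idx=20 entry=0x46005 [P=1 RW=0 US=1 PS=0]
  → PROTECTION_VIOLATION  (2 entries read)
#2 VA=0x9415 (r,user):
  L0: frame=0x3A idx=0 entry=0x47007 [P=1 RW=1 US=1 PS=0]
  L1: frame=0x47 idx=9 entry=0x6F002 [P=0 RW=1 US=0 PS=0]
  → PAGE_NOT_PRESENT  (2 entries read)
#3 VA=0x200BF32 (w,kernel):
  L0: frame=0x3A idx=16 entry=0x48007 [P=1 RW=1 US=1 PS=0]
  L1: frame=0x48 idx=11 entry=0x4C005 [P=1 RW=0 US=1 PS=0]
  → PROTECTION_VIOLATION  (2 entries read)
#4 VA=0x34168EA (r,user):
  L0: frame=0x3A idx=26 entry=0x4E007 [P=1 RW=1 US=1 PS=0]
  L1: frame=0x4E idx=22 entry=0x52007 [P=1 RW=1 US=1 PS=0]
  → PA=0x528EA  (2 entries read)
#5 VA=0x1C01BF8 (r,kernel):
  L0: frame=0x3A idx=14 entry=0x56007 [P=1 RW=1 US=1 PS=0]
  L1: frame=0x56 idx=1 entry=0x57007 [P=1 RW=1 US=1 PS=0]
  → PA=0x57BF8  (2 entries read)
#6 VA=0xE00F99 (r,user):
  L0: frame=0x3A idx=7 entry=0x29006 [P=0 RW=1 US=1 PS=0]
  → PAGE_NOT_PRESENT  (1 entries read)

Entries read for #1: 2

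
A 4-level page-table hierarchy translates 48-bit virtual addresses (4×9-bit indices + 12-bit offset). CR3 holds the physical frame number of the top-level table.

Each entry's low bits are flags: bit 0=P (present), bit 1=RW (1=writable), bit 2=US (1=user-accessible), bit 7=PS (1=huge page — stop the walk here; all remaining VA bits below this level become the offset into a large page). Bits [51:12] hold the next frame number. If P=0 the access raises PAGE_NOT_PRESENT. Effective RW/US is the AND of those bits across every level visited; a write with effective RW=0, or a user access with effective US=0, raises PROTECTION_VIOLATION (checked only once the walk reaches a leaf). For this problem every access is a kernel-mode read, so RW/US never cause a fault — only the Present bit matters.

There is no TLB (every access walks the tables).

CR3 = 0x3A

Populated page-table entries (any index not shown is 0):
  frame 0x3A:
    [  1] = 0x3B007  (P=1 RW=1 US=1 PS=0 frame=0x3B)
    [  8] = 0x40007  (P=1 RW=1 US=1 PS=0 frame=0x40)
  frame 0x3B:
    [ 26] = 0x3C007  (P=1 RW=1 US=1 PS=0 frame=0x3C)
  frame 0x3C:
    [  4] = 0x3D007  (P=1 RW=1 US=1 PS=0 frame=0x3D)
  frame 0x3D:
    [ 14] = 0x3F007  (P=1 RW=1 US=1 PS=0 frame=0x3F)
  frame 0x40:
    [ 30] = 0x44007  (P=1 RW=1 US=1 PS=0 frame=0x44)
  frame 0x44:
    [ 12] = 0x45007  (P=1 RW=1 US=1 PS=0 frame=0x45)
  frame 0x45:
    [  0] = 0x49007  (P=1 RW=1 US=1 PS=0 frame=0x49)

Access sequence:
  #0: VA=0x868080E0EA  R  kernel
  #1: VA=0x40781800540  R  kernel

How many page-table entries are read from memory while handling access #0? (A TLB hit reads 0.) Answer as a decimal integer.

Walk each access:
#0 VA=0x868080E0EA (r,kernel):
  L0 @0x3A[1] → 0x3B007  P=1,RW=1,US=1,PS=0
  L1 @0x3B[26] → 0x3C007  P=1,RW=1,US=1,PS=0
  L2 @0x3C[4] → 0x3D007  P=1,RW=1,US=1,PS=0
  L3 @0x3D[14] → 0x3F007  P=1,RW=1,US=1,PS=0
  ⇒ phys 0x3F0EA  [4 reads]
#1 VA=0x40781800540 (r,kernel):
  L0 @0x3A[8] → 0x40007  P=1,RW=1,US=1,PS=0
  L1 @0x40[30] → 0x44007  P=1,RW=1,US=1,PS=0
  L2 @0x44[12] → 0x45007  P=1,RW=1,US=1,PS=0
  L3 @0x45[0] → 0x49007  P=1,RW=1,US=1,PS=0
  ⇒ phys 0x49540  [4 reads]

Entries read for #0: 4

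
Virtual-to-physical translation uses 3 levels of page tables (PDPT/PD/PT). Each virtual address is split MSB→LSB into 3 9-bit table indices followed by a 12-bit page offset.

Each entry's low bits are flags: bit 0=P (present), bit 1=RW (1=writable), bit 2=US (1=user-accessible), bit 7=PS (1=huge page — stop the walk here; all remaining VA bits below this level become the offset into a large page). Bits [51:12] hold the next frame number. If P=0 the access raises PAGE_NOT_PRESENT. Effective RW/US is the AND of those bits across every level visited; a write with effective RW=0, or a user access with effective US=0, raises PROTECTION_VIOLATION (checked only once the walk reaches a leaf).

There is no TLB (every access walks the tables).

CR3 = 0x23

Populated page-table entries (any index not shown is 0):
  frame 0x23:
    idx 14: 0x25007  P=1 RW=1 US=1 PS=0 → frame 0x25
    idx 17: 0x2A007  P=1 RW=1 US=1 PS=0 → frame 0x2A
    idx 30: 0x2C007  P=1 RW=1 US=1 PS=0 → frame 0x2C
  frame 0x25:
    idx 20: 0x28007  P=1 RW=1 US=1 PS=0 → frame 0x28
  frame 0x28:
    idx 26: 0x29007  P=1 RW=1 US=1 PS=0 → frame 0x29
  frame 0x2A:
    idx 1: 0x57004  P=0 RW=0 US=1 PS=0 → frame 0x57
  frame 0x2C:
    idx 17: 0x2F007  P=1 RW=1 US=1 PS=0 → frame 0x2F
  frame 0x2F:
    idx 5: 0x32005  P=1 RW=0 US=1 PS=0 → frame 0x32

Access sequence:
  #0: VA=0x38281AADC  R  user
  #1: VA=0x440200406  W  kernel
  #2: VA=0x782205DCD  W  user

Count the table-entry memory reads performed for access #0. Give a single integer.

Trace:
#0 VA=0x38281AADC (r,user):
  lvl0: tbl 0x23, slot 14 ⇒ 0x25007 (P1/RW1/US1/PS0)
  lvl1: tbl 0x25, slot 20 ⇒ 0x28007 (P1/RW1/US1/PS0)
  lvl2: tbl 0x28, slot 26 ⇒ 0x29007 (P1/RW1/US1/PS0)
  ✓ 0x29ADC  — 3 lookups
#1 VA=0x440200406 (w,kernel):
  lvl0: tbl 0x23, slot 17 ⇒ 0x2A007 (P1/RW1/US1/PS0)
  lvl1: tbl 0x2A, slot 1 ⇒ 0x57004 (P0/RW0/US1/PS0)
  ⇒ fault: PAGE_NOT_PRESENT  — 2 lookups
#2 VA=0x782205DCD (w,user):
  lvl0: tbl 0x23, slot 30 ⇒ 0x2C007 (P1/RW1/US1/PS0)
  lvl1: tbl 0x2C, slot 17 ⇒ 0x2F007 (P1/RW1/US1/PS0)
  lvl2: tbl 0x2F, slot 5 ⇒ 0x32005 (P1/RW0/US1/PS0)
  ⇒ fault: PROTECTION_VIOLATION  — 3 lookups

Entries read for #0: 3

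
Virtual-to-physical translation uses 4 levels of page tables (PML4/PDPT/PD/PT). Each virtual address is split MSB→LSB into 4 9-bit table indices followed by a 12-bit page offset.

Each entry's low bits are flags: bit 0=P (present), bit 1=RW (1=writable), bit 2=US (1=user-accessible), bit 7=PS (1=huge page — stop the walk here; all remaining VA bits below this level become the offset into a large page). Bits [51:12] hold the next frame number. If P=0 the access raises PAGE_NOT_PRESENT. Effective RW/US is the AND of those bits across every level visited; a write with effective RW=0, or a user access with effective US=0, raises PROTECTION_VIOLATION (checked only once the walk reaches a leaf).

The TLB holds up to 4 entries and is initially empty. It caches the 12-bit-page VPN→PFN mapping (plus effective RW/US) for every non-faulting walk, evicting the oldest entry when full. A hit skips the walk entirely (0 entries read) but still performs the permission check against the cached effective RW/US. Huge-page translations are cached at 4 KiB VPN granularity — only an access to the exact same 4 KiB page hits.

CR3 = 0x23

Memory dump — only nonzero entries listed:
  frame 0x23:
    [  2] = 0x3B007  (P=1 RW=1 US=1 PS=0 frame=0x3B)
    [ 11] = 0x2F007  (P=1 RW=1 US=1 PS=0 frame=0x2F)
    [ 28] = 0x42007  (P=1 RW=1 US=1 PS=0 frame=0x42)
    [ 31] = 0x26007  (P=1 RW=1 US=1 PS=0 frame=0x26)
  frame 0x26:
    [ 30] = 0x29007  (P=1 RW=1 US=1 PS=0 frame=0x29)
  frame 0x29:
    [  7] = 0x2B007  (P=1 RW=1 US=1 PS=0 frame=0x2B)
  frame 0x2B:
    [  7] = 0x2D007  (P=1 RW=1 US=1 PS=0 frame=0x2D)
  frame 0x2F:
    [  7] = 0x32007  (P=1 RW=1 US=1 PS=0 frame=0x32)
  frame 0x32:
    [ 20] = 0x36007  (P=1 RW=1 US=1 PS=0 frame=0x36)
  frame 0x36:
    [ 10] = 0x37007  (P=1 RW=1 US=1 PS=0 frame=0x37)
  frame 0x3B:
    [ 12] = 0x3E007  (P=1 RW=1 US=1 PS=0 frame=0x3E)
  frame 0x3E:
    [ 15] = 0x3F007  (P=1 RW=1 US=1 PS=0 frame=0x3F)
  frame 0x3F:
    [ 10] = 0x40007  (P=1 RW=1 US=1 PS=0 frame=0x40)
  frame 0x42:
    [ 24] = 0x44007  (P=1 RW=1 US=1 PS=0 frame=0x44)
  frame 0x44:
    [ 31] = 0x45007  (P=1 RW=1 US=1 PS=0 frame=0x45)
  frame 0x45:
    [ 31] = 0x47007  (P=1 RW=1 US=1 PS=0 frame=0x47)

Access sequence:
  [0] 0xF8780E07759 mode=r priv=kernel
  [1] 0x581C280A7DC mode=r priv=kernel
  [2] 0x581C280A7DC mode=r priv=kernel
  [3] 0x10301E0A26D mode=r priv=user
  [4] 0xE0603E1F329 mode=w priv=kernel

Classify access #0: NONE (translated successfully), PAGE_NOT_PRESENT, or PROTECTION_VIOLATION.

Per-access translation:
#0 VA=0xF8780E07759 (r,kernel):
  L0 @0x23[31] → 0x26007  P=1,RW=1,US=1,PS=0
  L1 @0x26[30] → 0x29007  P=1,RW=1,US=1,PS=0
  L2 @0x29[7] → 0x2B007  P=1,RW=1,US=1,PS=0
  L3 @0x2B[7] → 0x2D007  P=1,RW=1,US=1,PS=0
  → PA=0x2D759  (4 entries read)
#1 VA=0x581C280A7DC (r,kernel):
  L0 @0x23[11] → 0x2F007  P=1,RW=1,US=1,PS=0
  L1 @0x2F[7] → 0x32007  P=1,RW=1,US=1,PS=0
  L2 @0x32[20] → 0x36007  P=1,RW=1,US=1,PS=0
  L3 @0x36[10] → 0x37007  P=1,RW=1,US=1,PS=0
  → PA=0x377DC  (4 entries read)
#2 VA=0x581C280A7DC (r,kernel):
  TLB hit vpn=0x581C280A → PA=0x377DC
#3 VA=0x10301E0A26D (r,user):
  L0 @0x23[2] → 0x3B007  P=1,RW=1,US=1,PS=0
  L1 @0x3B[12] → 0x3E007  P=1,RW=1,US=1,PS=0
  L2 @0x3E[15] → 0x3F007  P=1,RW=1,US=1,PS=0
  L3 @0x3F[10] → 0x40007  P=1,RW=1,US=1,PS=0
  → PA=0x4026D  (4 entries read)
#4 VA=0xE0603E1F329 (w,kernel):
  L0 @0x23[28] → 0x42007  P=1,RW=1,US=1,PS=0
  L1 @0x42[24] → 0x44007  P=1,RW=1,US=1,PS=0
  L2 @0x44[31] → 0x45007  P=1,RW=1,US=1,PS=0
  L3 @0x45[31] → 0x47007  P=1,RW=1,US=1,PS=0
  → PA=0x47329  (4 entries read)

Access #0 fault: NONE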